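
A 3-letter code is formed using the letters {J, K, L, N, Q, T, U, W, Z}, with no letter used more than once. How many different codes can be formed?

504

With no repetition, fill the 3 letters in order: 9 choices, then 8, down to 7.
9 × 8 × 7 = 504.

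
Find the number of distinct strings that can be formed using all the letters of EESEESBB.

420

The 8 letters of EESEESBB have repeats: B appearing twice, E appearing 4 times, and S appearing twice.
Dividing 8! = 40320 by 4!·2!·2! = 96 for the repeated letters gives 420.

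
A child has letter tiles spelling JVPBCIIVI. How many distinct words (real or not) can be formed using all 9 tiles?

30240

Letter multiplicities in JVPBCIIVI: B×1, C×1, I×3, J×1, P×1, V×2.
Dividing 9! = 362880 by 3!·2! = 12 for the repeated letters gives 30240.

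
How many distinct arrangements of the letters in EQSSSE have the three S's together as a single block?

Treat the 3 copies of S as a single block. The multiset to arrange is then {SSS, E, E, Q}, 4 items in all.
That gives (4)!/(2!) = 12 arrangements.

12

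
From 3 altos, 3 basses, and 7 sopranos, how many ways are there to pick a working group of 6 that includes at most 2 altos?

Split by how many altos are chosen (0 through 2).
Sum: C(3,0)·C(10,6) + C(3,1)·C(10,5) + C(3,2)·C(10,4) = 210 + 756 + 630 = 1596.

1596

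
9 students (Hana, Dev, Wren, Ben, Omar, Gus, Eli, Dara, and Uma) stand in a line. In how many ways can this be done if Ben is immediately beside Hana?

Treat {Ben, Hana} as a single unit. There are 8 units to order, and the pair itself can be ordered 2 ways.
So the count is 2·(8)! = 80640.

80640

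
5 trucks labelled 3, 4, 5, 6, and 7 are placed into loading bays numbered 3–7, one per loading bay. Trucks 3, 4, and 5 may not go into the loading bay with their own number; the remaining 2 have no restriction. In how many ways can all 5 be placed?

Let Aᵢ (for i ∈ {3, 4, 5}) be the placements that put truck i in its forbidden loading bay. Any j of these fix j positions, leaving (5−j)! ways to fill the rest, and there are C(3,j) ways to pick which j.
By inclusion–exclusion, the number of valid placements is Σ_{j=0}^{3} (−1)^j C(3,j)·(5−j)!.
Computing: 120 − 72 + 18 − 2 = 64.

64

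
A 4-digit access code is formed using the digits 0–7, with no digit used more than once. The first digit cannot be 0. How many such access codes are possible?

The first digit has 8−1 = 7 choices (anything except 0).
The remaining 3 digits are filled from the other 7 symbols without repetition: 7 × 6 × 5 = 210.
Total: 7 × 210 = 1470.

1470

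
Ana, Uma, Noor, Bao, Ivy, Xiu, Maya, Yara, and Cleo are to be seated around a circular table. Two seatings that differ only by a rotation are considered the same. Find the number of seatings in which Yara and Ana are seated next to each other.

Treat {Yara, Ana} as one unit (2 internal orders) and seat the resulting 8 units around the table: (7)! circular arrangements.
So 2 × (7)! = 2 × 5040 = 10080.

10080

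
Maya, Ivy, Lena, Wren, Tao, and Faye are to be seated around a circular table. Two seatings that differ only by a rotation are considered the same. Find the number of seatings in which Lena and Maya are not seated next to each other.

All circular seatings of 6 people number (5)! = 120.
Seatings with Lena beside Maya: treat them as a block with 2 internal orders, giving 2 × (4)! = 48.
Subtracting, 120 − 48 = 72.

72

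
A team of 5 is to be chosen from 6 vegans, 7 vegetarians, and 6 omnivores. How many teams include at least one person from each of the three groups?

8295

Unrestricted: C(19,5) = 11628 ways to pick any 5 of the 19.
Subtract selections that omit an entire group: no vegans → C(13,5) = 1287; no vegetarians → C(12,5) = 792; no omnivores → C(13,5) = 1287.
Add back selections omitting two groups (i.e. drawn from a single group): C(6,5) + C(7,5) + C(6,5) = 33.
By inclusion–exclusion: 11628 − 3366 + 33 = 8295.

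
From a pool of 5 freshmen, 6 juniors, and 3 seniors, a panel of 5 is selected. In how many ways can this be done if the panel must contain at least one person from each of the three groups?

Unrestricted: C(14,5) = 2002 ways to pick any 5 of the 14.
Subtract selections that omit an entire group: no freshmen → C(9,5) = 126; no juniors → C(8,5) = 56; no seniors → C(11,5) = 462.
Add back selections omitting two groups (i.e. drawn from a single group): C(5,5) + C(6,5) + C(3,5) = 7.
By inclusion–exclusion: 2002 − 644 + 7 = 1365.

1365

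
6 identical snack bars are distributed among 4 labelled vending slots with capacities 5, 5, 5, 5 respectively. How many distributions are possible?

By stars and bars, unrestricted non-negative solutions to x_1+…+x_4 = 6 number C(6+3,3) = 84.
Subtract solutions that violate a single cap (substitute x_i' = x_i − (cap_i+1)): x_1 ≥ 6 gives C(3,3) = 1; x_2 ≥ 6 gives C(3,3) = 1; x_3 ≥ 6 gives C(3,3) = 1; x_4 ≥ 6 gives C(3,3) = 1. Together 4.
No two caps can be exceeded simultaneously, so the pair terms are all 0.
By inclusion–exclusion the count is 84 − 4 + 0 = 80.

80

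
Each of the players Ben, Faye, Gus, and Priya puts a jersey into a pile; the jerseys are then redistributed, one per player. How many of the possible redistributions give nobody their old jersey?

Let Aᵢ be the assignments in which player i gets their old jersey. We want the size of the complement of A₁∪…∪A_4.
By inclusion–exclusion this is Σ_{j=0}^{4} (−1)^j C(4,j)·(4−j)!.
Computing: 24 − 24 + 12 − 4 + 1 = 9.

9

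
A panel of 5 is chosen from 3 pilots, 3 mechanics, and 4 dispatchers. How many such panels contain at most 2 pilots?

Split by how many pilots are chosen (0 through 2).
Sum: C(3,0)·C(7,5) + C(3,1)·C(7,4) + C(3,2)·C(7,3) = 21 + 105 + 105 = 231.

231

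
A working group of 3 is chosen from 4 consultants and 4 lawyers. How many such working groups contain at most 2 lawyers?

52

Split by how many lawyers are chosen (0 through 2).
Sum: C(4,0)·C(4,3) + C(4,1)·C(4,2) + C(4,2)·C(4,1) = 4 + 24 + 24 = 52.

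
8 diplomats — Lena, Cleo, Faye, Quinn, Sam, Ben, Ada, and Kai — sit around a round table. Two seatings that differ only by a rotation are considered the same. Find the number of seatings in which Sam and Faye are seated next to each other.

1440

Treat {Sam, Faye} as one unit (2 internal orders) and seat the resulting 7 units around the table: (6)! circular arrangements.
So 2 × (6)! = 2 × 720 = 1440.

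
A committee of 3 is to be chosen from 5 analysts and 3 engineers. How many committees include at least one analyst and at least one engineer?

45

Unrestricted: C(8,3) = 56 ways to pick any 3 of the 8.
Subtract selections that omit an entire group: no analysts → C(3,3) = 1; no engineers → C(5,3) = 10.
Both groups omitted at once is impossible, so 56 − 11 = 45.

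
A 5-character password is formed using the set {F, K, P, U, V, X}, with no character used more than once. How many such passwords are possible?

720

Choose and order 5 of the 6 symbols: the first character has 6 options, the next 5, and so on down to 2.
That product is 6 × 5 × 4 × 3 × 2 = 720.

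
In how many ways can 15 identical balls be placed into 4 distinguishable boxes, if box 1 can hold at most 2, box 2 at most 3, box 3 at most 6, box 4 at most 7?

Without the upper bounds there are C(18,3) = 816 ways to split 15 among 4 boxes.
Subtract solutions that violate a single cap (substitute x_i' = x_i − (cap_i+1)): x_1 ≥ 3 gives C(15,3) = 455; x_2 ≥ 4 gives C(14,3) = 364; x_3 ≥ 7 gives C(11,3) = 165; x_4 ≥ 8 gives C(10,3) = 120. Together 1104.
Add back pairs where two caps are both exceeded: 165 + 56 + 35 + 35 + 20 + 1 = 312.
Subtract triples: 4 + 1 + 0 + 0 = 5.
By inclusion–exclusion the count is 816 − 1104 + 312 − 5 = 19.

19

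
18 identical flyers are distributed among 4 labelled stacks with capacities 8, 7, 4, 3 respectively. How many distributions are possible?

34

By stars and bars, unrestricted non-negative solutions to x_1+…+x_4 = 18 number C(18+3,3) = 1330.
Subtract solutions that violate a single cap (substitute x_i' = x_i − (cap_i+1)): x_1 ≥ 9 gives C(12,3) = 220; x_2 ≥ 8 gives C(13,3) = 286; x_3 ≥ 5 gives C(16,3) = 560; x_4 ≥ 4 gives C(17,3) = 680. Together 1746.
Add back pairs where two caps are both exceeded: 4 + 35 + 56 + 56 + 84 + 220 = 455.
Subtract triples: 0 + 0 + 1 + 4 = 5.
By inclusion–exclusion the count is 1330 − 1746 + 455 − 5 = 34.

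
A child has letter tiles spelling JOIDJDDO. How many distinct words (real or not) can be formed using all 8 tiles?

1680

The 8 letters of JOIDJDDO have repeats: D appearing 3 times, J appearing twice, and O appearing twice.
Dividing 8! = 40320 by 3!·2!·2! = 24 for the repeated letters gives 1680.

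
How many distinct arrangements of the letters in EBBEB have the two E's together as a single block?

4

Treat the 2 copies of E as a single block. The multiset to arrange is then {EE, B, B, B}, 4 items in all.
That gives (4)!/(3!) = 4 arrangements.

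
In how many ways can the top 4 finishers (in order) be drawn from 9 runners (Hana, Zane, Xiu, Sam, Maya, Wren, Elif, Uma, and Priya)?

There are 9 choices for 1st place, 8 for 2nd, and so on down to 6 for position 4.
That gives 9 × 8 × 7 × 6 = 3024.

3024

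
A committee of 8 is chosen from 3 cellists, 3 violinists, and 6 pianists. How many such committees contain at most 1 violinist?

Split by how many violinists are chosen (0 through 1).
Sum: C(3,0)·C(9,8) + C(3,1)·C(9,7) = 9 + 108 = 117.

117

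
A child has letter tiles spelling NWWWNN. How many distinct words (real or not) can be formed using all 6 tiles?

20

Letter multiplicities in NWWWNN: N×3, W×3.
Dividing 6! = 720 by 3!·3! = 36 for the repeated letters gives 20.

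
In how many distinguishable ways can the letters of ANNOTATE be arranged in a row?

5040

The 8 letters of ANNOTATE have repeats: A appearing twice, N appearing twice, and T appearing twice.
The number of distinct arrangements is 8!/(2!·2!·2!) = 40320/8 = 5040.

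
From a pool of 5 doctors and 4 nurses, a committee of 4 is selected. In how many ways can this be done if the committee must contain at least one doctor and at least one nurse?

120

Unrestricted: C(9,4) = 126 ways to pick any 4 of the 9.
Subtract selections that omit an entire group: no doctors → C(4,4) = 1; no nurses → C(5,4) = 5.
Both groups omitted at once is impossible, so 126 − 6 = 120.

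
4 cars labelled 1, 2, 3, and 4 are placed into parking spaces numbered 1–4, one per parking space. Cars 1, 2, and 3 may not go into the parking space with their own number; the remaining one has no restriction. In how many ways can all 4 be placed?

Let Aᵢ (for i ∈ {1, 2, 3}) be the placements that put car i in its forbidden parking space. Any j of these fix j positions, leaving (4−j)! ways to fill the rest, and there are C(3,j) ways to pick which j.
By inclusion–exclusion, the number of valid placements is Σ_{j=0}^{3} (−1)^j C(3,j)·(4−j)!.
Computing: 24 − 18 + 6 − 1 = 11.

11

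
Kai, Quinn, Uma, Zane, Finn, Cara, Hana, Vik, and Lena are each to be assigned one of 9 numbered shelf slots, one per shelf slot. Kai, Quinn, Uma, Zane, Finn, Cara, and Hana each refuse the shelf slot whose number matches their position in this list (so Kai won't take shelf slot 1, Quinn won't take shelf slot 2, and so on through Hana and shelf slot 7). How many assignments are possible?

165016

Let Aᵢ (for 1 ≤ i ≤ 7) be the placements that put person i in their forbidden shelf slot. Any j of these fix j positions, leaving (9−j)! ways to fill the rest, and there are C(7,j) ways to pick which j.
By inclusion–exclusion, the number of valid placements is Σ_{j=0}^{7} (−1)^j C(7,j)·(9−j)!.
Computing: 362880 − 282240 + 105840 − 25200 + 4200 − 504 + 42 − 2 = 165016.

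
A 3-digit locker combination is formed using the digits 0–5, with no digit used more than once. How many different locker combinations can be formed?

With no repetition, fill the 3 digits in order: 6 choices, then 5, down to 4.
6 × 5 × 4 = 120.

120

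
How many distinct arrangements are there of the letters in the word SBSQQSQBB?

The 9 letters of SBSQQSQBB have repeats: B appearing 3 times, Q appearing 3 times, and S appearing 3 times.
The number of distinct arrangements is 9!/(3!·3!·3!) = 362880/216 = 1680.

1680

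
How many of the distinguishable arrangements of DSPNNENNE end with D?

Fix D in the last position and arrange the remaining 8 letters.
Those 8 letters have E appearing twice and N appearing 4 times, giving (8)!/(4!·2!) = 840.

840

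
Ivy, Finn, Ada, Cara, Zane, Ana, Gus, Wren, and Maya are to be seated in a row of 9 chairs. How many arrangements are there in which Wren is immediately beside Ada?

Glue Wren and Ada into one block (2 internal orders), leaving 8 units to arrange in a row.
So the count is 2·(8)! = 80640.

80640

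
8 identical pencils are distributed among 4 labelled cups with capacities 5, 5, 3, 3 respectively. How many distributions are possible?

76

Ignoring the caps, the number of non-negative solutions to x_1+…+x_4 = 8 is C(11,3) = 165.
Subtract solutions that violate a single cap (substitute x_i' = x_i − (cap_i+1)): x_1 ≥ 6 gives C(5,3) = 10; x_2 ≥ 6 gives C(5,3) = 10; x_3 ≥ 4 gives C(7,3) = 35; x_4 ≥ 4 gives C(7,3) = 35. Together 90.
Add back pairs where two caps are both exceeded: 0 + 0 + 0 + 0 + 0 + 1 = 1.
By inclusion–exclusion the count is 165 − 90 + 1 = 76.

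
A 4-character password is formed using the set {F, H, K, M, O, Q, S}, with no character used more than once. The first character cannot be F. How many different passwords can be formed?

720

The first character has 7−1 = 6 choices (anything except F).
The remaining 3 characters are filled from the other 6 symbols without repetition: 6 × 5 × 4 = 120.
Total: 6 × 120 = 720.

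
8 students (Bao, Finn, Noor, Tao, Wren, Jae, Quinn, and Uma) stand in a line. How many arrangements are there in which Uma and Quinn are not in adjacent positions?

There are 8! = 40320 arrangements in all. If Uma and Quinn are adjacent, merging them into one block gives 2·(7)! = 10080 arrangements.
Complementary counting: 40320 − 10080 = 30240.

30240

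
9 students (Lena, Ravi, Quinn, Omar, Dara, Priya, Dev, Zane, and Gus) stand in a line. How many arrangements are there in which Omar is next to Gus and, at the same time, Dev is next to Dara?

20160

Treat {Omar,Gus} as one block (2 orders) and {Dev,Dara} as another (2 orders).
That leaves 7 units to arrange: 2 × 2 × 7! = 4 × 5040 = 20160.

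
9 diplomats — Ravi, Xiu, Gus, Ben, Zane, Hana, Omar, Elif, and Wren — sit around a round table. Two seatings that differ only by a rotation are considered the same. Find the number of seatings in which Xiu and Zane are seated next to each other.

10080

Glue Xiu and Zane into a block (2 internal orders). Seating 8 units around a circle gives (7)! arrangements.
So 2 × (7)! = 2 × 5040 = 10080.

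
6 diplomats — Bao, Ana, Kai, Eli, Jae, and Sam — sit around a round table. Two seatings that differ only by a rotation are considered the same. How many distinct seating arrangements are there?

120

Around a circle, 6 distinct people have 6!/6 = (5)! = 120 rotationally distinct seatings.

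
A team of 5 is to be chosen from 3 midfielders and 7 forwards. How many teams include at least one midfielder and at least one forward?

With no constraint there are C(10,5) = 252 possible selections.
Subtract selections that omit an entire group: no midfielders → C(7,5) = 21; no forwards → C(3,5) = 0.
Both groups omitted at once is impossible, so 252 − 21 = 231.

231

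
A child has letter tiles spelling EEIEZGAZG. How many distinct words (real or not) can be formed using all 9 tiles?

Letter multiplicities in EEIEZGAZG: A×1, E×3, G×2, I×1, Z×2.
So there are 9! / (3!·2!·2!) = 15120 distinguishable arrangements.

15120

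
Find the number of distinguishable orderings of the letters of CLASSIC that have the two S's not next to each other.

There are 7!/(2!·2!) = 1260 arrangements of CLASSIC in total.
If the two S's are adjacent, glue them into one block, leaving 6 items to arrange: (6)!/(2!) = 360 ways.
Hence 1260 − 360 = 900.

900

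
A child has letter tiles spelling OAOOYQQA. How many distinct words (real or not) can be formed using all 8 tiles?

The 8 letters of OAOOYQQA have repeats: A appearing twice, O appearing 3 times, and Q appearing twice.
So there are 8! / (3!·2!·2!) = 1680 distinguishable arrangements.

1680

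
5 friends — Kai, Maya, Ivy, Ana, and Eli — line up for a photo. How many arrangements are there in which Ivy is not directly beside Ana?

72

There are 5! = 120 arrangements in all. If Ivy and Ana are adjacent, merging them into one block gives 2·(4)! = 48 arrangements.
Complementary counting: 120 − 48 = 72.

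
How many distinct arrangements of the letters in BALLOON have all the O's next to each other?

Treat the 2 copies of O as a single block. The multiset to arrange is then {OO, A, B, L, L, N}, 6 items in all.
That gives (6)!/(2!) = 360 arrangements.

360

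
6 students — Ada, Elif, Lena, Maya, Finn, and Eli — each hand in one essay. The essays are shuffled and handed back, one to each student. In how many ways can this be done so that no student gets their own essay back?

This is the derangement count D_6: permutations of 6 items with no fixed point.
By inclusion–exclusion this is Σ_{j=0}^{6} (−1)^j C(6,j)·(6−j)!.
Computing: 720 − 720 + 360 − 120 + 30 − 6 + 1 = 265.

265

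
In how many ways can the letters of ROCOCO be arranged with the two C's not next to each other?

40

There are 6!/(3!·2!) = 60 arrangements of ROCOCO in total.
Arrangements with the C's together: treat CC as one letter, giving (5)!/(3!) = 20.
Hence 60 − 20 = 40.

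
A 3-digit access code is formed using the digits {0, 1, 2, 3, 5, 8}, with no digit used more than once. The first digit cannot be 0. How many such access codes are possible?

100

The first digit has 6−1 = 5 choices (anything except 0).
The remaining 2 digits are filled from the other 5 symbols without repetition: 5 × 4 = 20.
Total: 5 × 20 = 100.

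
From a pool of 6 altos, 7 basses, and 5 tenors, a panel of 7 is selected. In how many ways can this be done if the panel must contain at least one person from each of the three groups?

28987

Total 7-person selections from all 18: C(18,7) = 31824.
Selections missing a whole group: no altos → C(12,7) = 792; no basses → C(11,7) = 330; no tenors → C(13,7) = 1716.
Add back selections omitting two groups (i.e. drawn from a single group): C(6,7) + C(7,7) + C(5,7) = 1.
By inclusion–exclusion: 31824 − 2838 + 1 = 28987.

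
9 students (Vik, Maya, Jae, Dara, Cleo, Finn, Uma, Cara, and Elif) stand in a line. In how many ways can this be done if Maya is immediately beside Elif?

80640

Glue Maya and Elif into one block (2 internal orders), leaving 8 units to arrange in a row.
So the count is 2·(8)! = 80640.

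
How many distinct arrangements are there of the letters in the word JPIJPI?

JPIJPI has 6 letters with I appearing twice, J appearing twice, and P appearing twice.
So there are 6! / (2!·2!·2!) = 90 distinguishable arrangements.

90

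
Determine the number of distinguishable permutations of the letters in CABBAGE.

1260

The 7 letters of CABBAGE have repeats: A appearing twice and B appearing twice.
Dividing 7! = 5040 by 2!·2! = 4 for the repeated letters gives 1260.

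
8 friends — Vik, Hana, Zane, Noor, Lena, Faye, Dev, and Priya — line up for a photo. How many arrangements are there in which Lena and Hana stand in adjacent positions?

10080

Glue Lena and Hana into one block (2 internal orders), leaving 7 units to arrange in a row.
That gives 2 × 7! = 2 × 5040 = 10080.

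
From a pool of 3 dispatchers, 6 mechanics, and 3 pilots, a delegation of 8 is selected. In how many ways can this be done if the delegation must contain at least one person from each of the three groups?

477

Unrestricted: C(12,8) = 495 ways to pick any 8 of the 12.
Selections missing a whole group: no dispatchers → C(9,8) = 9; no mechanics → C(6,8) = 0; no pilots → C(9,8) = 9.
Add back selections omitting two groups (i.e. drawn from a single group): C(3,8) + C(6,8) + C(3,8) = 0.
By inclusion–exclusion: 495 − 18 + 0 = 477.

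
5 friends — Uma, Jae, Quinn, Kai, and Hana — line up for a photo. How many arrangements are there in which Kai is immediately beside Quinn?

Place the 3 others and the Kai-Quinn pair as 4 objects in a line; the pair has 2 internal arrangements.
So the count is 2·(4)! = 48.

48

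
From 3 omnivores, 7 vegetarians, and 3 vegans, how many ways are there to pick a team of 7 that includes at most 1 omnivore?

750

Split by how many omnivores are chosen (0 through 1).
Sum: C(3,0)·C(10,7) + C(3,1)·C(10,6) = 120 + 630 = 750.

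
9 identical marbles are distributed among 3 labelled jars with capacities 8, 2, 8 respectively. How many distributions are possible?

By stars and bars, unrestricted non-negative solutions to x_1+…+x_3 = 9 number C(9+2,2) = 55.
Subtract solutions that violate a single cap (substitute x_i' = x_i − (cap_i+1)): x_1 ≥ 9 gives C(2,2) = 1; x_2 ≥ 3 gives C(8,2) = 28; x_3 ≥ 9 gives C(2,2) = 1. Together 30.
No two caps can be exceeded simultaneously, so the pair terms are all 0.
By inclusion–exclusion the count is 55 − 30 + 0 = 25.

25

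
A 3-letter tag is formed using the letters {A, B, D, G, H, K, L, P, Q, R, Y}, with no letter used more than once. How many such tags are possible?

This is a permutation of 3 out of 11: P(11,3) = 11!/8!.
That product is 11 × 10 × 9 = 990.

990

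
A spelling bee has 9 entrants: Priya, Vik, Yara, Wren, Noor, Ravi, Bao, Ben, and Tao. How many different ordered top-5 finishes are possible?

15120

This is an ordered selection of 5 from 9: P(9,5).
That gives 9 × 8 × 7 × 6 × 5 = 15120.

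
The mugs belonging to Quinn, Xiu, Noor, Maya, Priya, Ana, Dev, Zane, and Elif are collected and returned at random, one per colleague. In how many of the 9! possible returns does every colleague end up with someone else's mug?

133496

This is the derangement count D_9: permutations of 9 items with no fixed point.
By inclusion–exclusion this is Σ_{j=0}^{9} (−1)^j C(9,j)·(9−j)!.
Computing: 362880 − 362880 + 181440 − 60480 + 15120 − 3024 + 504 − 72 + 9 − 1 = 133496.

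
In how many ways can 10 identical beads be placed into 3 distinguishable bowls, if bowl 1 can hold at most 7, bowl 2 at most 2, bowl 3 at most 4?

9

Ignoring the caps, the number of non-negative solutions to x_1+…+x_3 = 10 is C(12,2) = 66.
Subtract solutions that violate a single cap (substitute x_i' = x_i − (cap_i+1)): x_1 ≥ 8 gives C(4,2) = 6; x_2 ≥ 3 gives C(9,2) = 36; x_3 ≥ 5 gives C(7,2) = 21. Together 63.
Add back pairs where two caps are both exceeded: 0 + 0 + 6 = 6.
By inclusion–exclusion the count is 66 − 63 + 6 = 9.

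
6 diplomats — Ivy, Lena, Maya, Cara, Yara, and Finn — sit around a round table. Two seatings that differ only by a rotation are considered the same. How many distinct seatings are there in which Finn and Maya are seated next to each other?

48

Treat {Finn, Maya} as one unit (2 internal orders) and seat the resulting 5 units around the table: (4)! circular arrangements.
So 2 × (4)! = 2 × 24 = 48.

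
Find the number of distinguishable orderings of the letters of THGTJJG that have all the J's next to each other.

180

Treat the 2 copies of J as a single block. The multiset to arrange is then {JJ, G, G, H, T, T}, 6 items in all.
That gives (6)!/(2!·2!) = 180 arrangements.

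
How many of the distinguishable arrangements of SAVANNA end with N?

With the last slot taken by N, it remains to arrange the other 6 letters (SAVANA).
Those 6 letters have A appearing 3 times, giving (6)!/(3!) = 120.

120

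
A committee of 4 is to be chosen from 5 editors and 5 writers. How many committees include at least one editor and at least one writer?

Total 4-person selections from all 10: C(10,4) = 210.
Subtract selections that omit an entire group: no editors → C(5,4) = 5; no writers → C(5,4) = 5.
Both groups omitted at once is impossible, so 210 − 10 = 200.

200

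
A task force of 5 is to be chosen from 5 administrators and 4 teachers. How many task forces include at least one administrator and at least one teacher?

125

Unrestricted: C(9,5) = 126 ways to pick any 5 of the 9.
Subtract selections that omit an entire group: no administrators → C(4,5) = 0; no teachers → C(5,5) = 1.
Both groups omitted at once is impossible, so 126 − 1 = 125.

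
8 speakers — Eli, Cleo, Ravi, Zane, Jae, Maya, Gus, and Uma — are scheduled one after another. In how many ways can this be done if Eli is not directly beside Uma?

There are 8! = 40320 arrangements in all. If Eli and Uma are adjacent, merging them into one block gives 2·(7)! = 10080 arrangements.
Complementary counting: 40320 − 10080 = 30240.

30240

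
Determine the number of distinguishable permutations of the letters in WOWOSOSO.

420

WOWOSOSO has 8 letters with O appearing 4 times, S appearing twice, and W appearing twice.
The number of distinct arrangements is 8!/(4!·2!·2!) = 40320/96 = 420.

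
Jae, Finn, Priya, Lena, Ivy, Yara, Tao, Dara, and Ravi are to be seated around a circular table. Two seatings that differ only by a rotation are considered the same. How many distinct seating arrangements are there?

Seat Jae anywhere (absorbing the rotational symmetry), then permute the other 8: (8)! = 40320.

40320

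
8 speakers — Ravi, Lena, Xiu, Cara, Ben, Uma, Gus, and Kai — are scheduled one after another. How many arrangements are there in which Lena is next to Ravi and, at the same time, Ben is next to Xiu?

2880

Treat {Lena,Ravi} as one block (2 orders) and {Ben,Xiu} as another (2 orders).
That leaves 6 units to arrange: 2 × 2 × 6! = 4 × 720 = 2880.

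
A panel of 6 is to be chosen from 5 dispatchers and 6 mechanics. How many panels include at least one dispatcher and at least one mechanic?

With no constraint there are C(11,6) = 462 possible selections.
Selections missing a whole group: no dispatchers → C(6,6) = 1; no mechanics → C(5,6) = 0.
Both groups omitted at once is impossible, so 462 − 1 = 461.

461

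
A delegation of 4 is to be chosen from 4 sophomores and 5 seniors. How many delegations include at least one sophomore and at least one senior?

120

Total 4-person selections from all 9: C(9,4) = 126.
Subtract selections that omit an entire group: no sophomores → C(5,4) = 5; no seniors → C(4,4) = 1.
Both groups omitted at once is impossible, so 126 − 6 = 120.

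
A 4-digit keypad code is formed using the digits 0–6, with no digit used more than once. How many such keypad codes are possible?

This is a permutation of 4 out of 7: P(7,4) = 7!/3!.
7 × 6 × 5 × 4 = 840.

840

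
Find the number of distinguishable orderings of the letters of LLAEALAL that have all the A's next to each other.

30

Treat the 3 copies of A as a single block. The multiset to arrange is then {AAA, E, L, L, L, L}, 6 items in all.
That gives (6)!/(4!) = 30 arrangements.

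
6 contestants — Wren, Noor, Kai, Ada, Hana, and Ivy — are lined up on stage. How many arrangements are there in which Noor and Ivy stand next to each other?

240

Glue Noor and Ivy into one block (2 internal orders), leaving 5 units to arrange in a row.
That gives 2 × 5! = 2 × 120 = 240.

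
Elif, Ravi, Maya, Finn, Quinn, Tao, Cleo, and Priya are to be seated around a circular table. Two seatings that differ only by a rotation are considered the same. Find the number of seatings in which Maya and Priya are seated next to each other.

Treat {Maya, Priya} as one unit (2 internal orders) and seat the resulting 7 units around the table: (6)! circular arrangements.
So 2 × (6)! = 2 × 720 = 1440.

1440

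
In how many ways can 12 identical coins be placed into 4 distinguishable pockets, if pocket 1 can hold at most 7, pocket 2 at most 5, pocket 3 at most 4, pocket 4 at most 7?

185

By stars and bars, unrestricted non-negative solutions to x_1+…+x_4 = 12 number C(12+3,3) = 455.
Subtract solutions that violate a single cap (substitute x_i' = x_i − (cap_i+1)): x_1 ≥ 8 gives C(7,3) = 35; x_2 ≥ 6 gives C(9,3) = 84; x_3 ≥ 5 gives C(10,3) = 120; x_4 ≥ 8 gives C(7,3) = 35. Together 274.
Add back pairs where two caps are both exceeded: 0 + 0 + 0 + 4 + 0 + 0 = 4.
By inclusion–exclusion the count is 455 − 274 + 4 = 185.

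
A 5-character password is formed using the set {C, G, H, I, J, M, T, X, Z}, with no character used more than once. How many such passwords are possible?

This is a permutation of 5 out of 9: P(9,5) = 9!/4!.
9 × 8 × 7 × 6 × 5 = 15120.

15120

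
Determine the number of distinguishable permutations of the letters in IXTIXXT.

IXTIXXT has 7 letters with I appearing twice, T appearing twice, and X appearing 3 times.
So there are 7! / (3!·2!·2!) = 210 distinguishable arrangements.

210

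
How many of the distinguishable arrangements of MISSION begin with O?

With the first slot taken by O, it remains to arrange the other 6 letters (MISSIN).
Those 6 letters have I appearing twice and S appearing twice, giving (6)!/(2!·2!) = 180.

180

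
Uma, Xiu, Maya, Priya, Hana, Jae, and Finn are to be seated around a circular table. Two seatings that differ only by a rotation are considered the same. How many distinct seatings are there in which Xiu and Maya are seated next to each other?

Treat {Xiu, Maya} as one unit (2 internal orders) and seat the resulting 6 units around the table: (5)! circular arrangements.
So 2 × (5)! = 2 × 120 = 240.

240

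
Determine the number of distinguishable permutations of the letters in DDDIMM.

60

The 6 letters of DDDIMM have repeats: D appearing 3 times and M appearing twice.
Dividing 6! = 720 by 3!·2! = 12 for the repeated letters gives 60.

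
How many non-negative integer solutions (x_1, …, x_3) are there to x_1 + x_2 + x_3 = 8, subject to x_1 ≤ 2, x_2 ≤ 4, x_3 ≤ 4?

6

By stars and bars, unrestricted non-negative solutions to x_1+…+x_3 = 8 number C(8+2,2) = 45.
Subtract solutions that violate a single cap (substitute x_i' = x_i − (cap_i+1)): x_1 ≥ 3 gives C(7,2) = 21; x_2 ≥ 5 gives C(5,2) = 10; x_3 ≥ 5 gives C(5,2) = 10. Together 41.
Add back pairs where two caps are both exceeded: 1 + 1 + 0 = 2.
By inclusion–exclusion the count is 45 − 41 + 2 = 6.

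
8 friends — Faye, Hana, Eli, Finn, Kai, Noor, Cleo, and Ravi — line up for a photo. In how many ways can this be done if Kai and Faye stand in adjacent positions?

Place the 6 others and the Kai-Faye pair as 7 objects in a line; the pair has 2 internal arrangements.
That gives 2 × 7! = 2 × 5040 = 10080.

10080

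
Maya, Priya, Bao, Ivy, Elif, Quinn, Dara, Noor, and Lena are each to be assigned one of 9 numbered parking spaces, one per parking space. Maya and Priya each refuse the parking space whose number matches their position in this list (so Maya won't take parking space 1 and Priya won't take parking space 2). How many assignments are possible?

287280

Let Aᵢ (for i ∈ {1, 2}) be the placements that put person i in their forbidden parking space. Any j of these fix j positions, leaving (9−j)! ways to fill the rest, and there are C(2,j) ways to pick which j.
By inclusion–exclusion, the number of valid placements is Σ_{j=0}^{2} (−1)^j C(2,j)·(9−j)!.
Computing: 362880 − 80640 + 5040 = 287280.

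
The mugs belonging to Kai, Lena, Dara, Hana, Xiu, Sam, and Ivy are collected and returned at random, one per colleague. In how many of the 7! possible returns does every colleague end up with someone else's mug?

Count assignments avoiding every fixed point. For any j of the 7 colleagues fixed to their own mug, the other 7−j can be arranged in (7−j)! ways.
By inclusion–exclusion this is Σ_{j=0}^{7} (−1)^j C(7,j)·(7−j)!.
Computing: 5040 − 5040 + 2520 − 840 + 210 − 42 + 7 − 1 = 1854.

1854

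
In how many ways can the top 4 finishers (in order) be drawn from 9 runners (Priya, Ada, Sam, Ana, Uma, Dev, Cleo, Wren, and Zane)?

There are 9 choices for 1st place, 8 for 2nd, and so on down to 6 for position 4.
That gives 9 × 8 × 7 × 6 = 3024.

3024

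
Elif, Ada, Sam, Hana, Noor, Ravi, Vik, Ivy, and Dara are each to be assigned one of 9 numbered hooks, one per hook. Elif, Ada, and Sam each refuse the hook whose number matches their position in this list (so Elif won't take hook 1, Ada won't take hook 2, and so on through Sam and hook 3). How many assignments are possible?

256320

Let Aᵢ (for i ∈ {1, 2, 3}) be the placements that put person i in their forbidden hook. Any j of these fix j positions, leaving (9−j)! ways to fill the rest, and there are C(3,j) ways to pick which j.
By inclusion–exclusion, the number of valid placements is Σ_{j=0}^{3} (−1)^j C(3,j)·(9−j)!.
Computing: 362880 − 120960 + 15120 − 720 = 256320.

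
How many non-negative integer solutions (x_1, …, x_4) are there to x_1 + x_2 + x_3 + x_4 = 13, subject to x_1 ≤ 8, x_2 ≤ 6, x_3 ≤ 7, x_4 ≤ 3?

180

By stars and bars, unrestricted non-negative solutions to x_1+…+x_4 = 13 number C(13+3,3) = 560.
Subtract solutions that violate a single cap (substitute x_i' = x_i − (cap_i+1)): x_1 ≥ 9 gives C(7,3) = 35; x_2 ≥ 7 gives C(9,3) = 84; x_3 ≥ 8 gives C(8,3) = 56; x_4 ≥ 4 gives C(12,3) = 220. Together 395.
Add back pairs where two caps are both exceeded: 0 + 0 + 1 + 0 + 10 + 4 = 15.
By inclusion–exclusion the count is 560 − 395 + 15 = 180.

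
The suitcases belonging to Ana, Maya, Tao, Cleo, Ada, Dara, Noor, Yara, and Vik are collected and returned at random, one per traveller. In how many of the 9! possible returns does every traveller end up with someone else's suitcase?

133496

Count assignments avoiding every fixed point. For any j of the 9 travellers fixed to their own suitcase, the other 9−j can be arranged in (9−j)! ways.
By inclusion–exclusion this is Σ_{j=0}^{9} (−1)^j C(9,j)·(9−j)!.
Computing: 362880 − 362880 + 181440 − 60480 + 15120 − 3024 + 504 − 72 + 9 − 1 = 133496.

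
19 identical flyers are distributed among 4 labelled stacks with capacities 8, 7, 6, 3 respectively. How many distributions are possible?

Without the upper bounds there are C(22,3) = 1540 ways to split 19 among 4 stacks.
Subtract solutions that violate a single cap (substitute x_i' = x_i − (cap_i+1)): x_1 ≥ 9 gives C(13,3) = 286; x_2 ≥ 8 gives C(14,3) = 364; x_3 ≥ 7 gives C(15,3) = 455; x_4 ≥ 4 gives C(18,3) = 816. Together 1921.
Add back pairs where two caps are both exceeded: 10 + 20 + 84 + 35 + 120 + 165 = 434.
Subtract triples: 0 + 0 + 0 + 1 = 1.
By inclusion–exclusion the count is 1540 − 1921 + 434 − 1 = 52.

52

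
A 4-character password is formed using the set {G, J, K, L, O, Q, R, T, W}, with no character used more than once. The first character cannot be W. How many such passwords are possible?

2688

The first character has 9−1 = 8 choices (anything except W).
The remaining 3 characters are filled from the other 8 symbols without repetition: 8 × 7 × 6 = 336.
Total: 8 × 336 = 2688.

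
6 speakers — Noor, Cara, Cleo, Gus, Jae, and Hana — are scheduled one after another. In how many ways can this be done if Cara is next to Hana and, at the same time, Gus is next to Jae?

96

Treat {Cara,Hana} as one block (2 orders) and {Gus,Jae} as another (2 orders).
That leaves 4 units to arrange: 2 × 2 × 4! = 4 × 24 = 96.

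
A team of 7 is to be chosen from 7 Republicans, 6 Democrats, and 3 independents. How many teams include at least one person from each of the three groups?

9569

Unrestricted: C(16,7) = 11440 ways to pick any 7 of the 16.
Subtract selections that omit an entire group: no Republicans → C(9,7) = 36; no Democrats → C(10,7) = 120; no independents → C(13,7) = 1716.
Add back selections omitting two groups (i.e. drawn from a single group): C(7,7) + C(6,7) + C(3,7) = 1.
By inclusion–exclusion: 11440 − 1872 + 1 = 9569.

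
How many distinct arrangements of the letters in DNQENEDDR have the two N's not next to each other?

11760

Total arrangements of DNQENEDDR: 9!/(3!·2!·2!) = 15120.
Arrangements with the N's together: treat NN as one letter, giving (8)!/(3!·2!) = 3360.
Hence 15120 − 3360 = 11760.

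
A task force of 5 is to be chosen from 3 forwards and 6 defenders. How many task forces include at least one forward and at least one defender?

With no constraint there are C(9,5) = 126 possible selections.
Selections missing a whole group: no forwards → C(6,5) = 6; no defenders → C(3,5) = 0.
Both groups omitted at once is impossible, so 126 − 6 = 120.

120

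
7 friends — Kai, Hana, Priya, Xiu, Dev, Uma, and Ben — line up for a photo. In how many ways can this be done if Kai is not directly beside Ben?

3600

Of the 7! = 5040 arrangements, those with Kai and Ben adjacent number 2 × 6! = 1440 (treat the pair as a block with 2 internal orders).
Complementary counting: 5040 − 1440 = 3600.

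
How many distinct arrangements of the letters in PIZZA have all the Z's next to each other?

Treat the 2 copies of Z as a single block. The multiset to arrange is then {ZZ, A, I, P}, 4 items in all.
All 4 items are distinct, so there are (4)! = 24 arrangements.

24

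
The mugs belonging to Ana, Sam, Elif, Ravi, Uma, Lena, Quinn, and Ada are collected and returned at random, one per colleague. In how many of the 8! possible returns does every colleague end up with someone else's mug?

Let Aᵢ be the assignments in which colleague i gets their own mug. We want the size of the complement of A₁∪…∪A_8.
By inclusion–exclusion this is Σ_{j=0}^{8} (−1)^j C(8,j)·(8−j)!.
Computing: 40320 − 40320 + 20160 − 6720 + 1680 − 336 + 56 − 8 + 1 = 14833.

14833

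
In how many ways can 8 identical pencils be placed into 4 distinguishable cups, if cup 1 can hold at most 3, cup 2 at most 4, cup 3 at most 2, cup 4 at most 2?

18

Ignoring the caps, the number of non-negative solutions to x_1+…+x_4 = 8 is C(11,3) = 165.
Subtract solutions that violate a single cap (substitute x_i' = x_i − (cap_i+1)): x_1 ≥ 4 gives C(7,3) = 35; x_2 ≥ 5 gives C(6,3) = 20; x_3 ≥ 3 gives C(8,3) = 56; x_4 ≥ 3 gives C(8,3) = 56. Together 167.
Add back pairs where two caps are both exceeded: 0 + 4 + 4 + 1 + 1 + 10 = 20.
By inclusion–exclusion the count is 165 − 167 + 20 = 18.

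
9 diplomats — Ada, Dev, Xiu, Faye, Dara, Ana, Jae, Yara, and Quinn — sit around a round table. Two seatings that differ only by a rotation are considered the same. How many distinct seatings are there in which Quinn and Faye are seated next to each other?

10080

Treat {Quinn, Faye} as one unit (2 internal orders) and seat the resulting 8 units around the table: (7)! circular arrangements.
So 2 × (7)! = 2 × 5040 = 10080.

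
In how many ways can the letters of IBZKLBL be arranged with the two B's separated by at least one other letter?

900

Total arrangements of IBZKLBL: 7!/(2!·2!) = 1260.
If the two B's are adjacent, glue them into one block, leaving 6 items to arrange: (6)!/(2!) = 360 ways.
Hence 1260 − 360 = 900.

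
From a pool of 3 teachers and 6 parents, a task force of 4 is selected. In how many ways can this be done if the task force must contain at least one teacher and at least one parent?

Total 4-person selections from all 9: C(9,4) = 126.
Selections missing a whole group: no teachers → C(6,4) = 15; no parents → C(3,4) = 0.
Both groups omitted at once is impossible, so 126 − 15 = 111.

111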